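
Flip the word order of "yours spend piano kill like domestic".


Original: "yours spend piano kill like domestic"
Words (1..n): yours | spend | piano | kill | like | domestic
Reversed (n..1): domestic | like | kill | piano | spend | yours
Result = "domestic like kill piano spend yours"


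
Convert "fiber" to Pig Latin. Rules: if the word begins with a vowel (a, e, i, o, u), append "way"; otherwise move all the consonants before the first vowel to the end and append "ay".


Word: "fiber"
Starts with consonant(s) → move to end, add 'ay'
Consonant cluster: "f"
Pig Latin = "iberfay"


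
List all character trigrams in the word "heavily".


Word: "heavily" (length 7)
Number of trigrams = 7 - 3 + 1 = 5
  Position 0: "hea"
  Position 1: "eav"
  Position 2: "avi"
  Position 3: "vil"
  Position 4: "ily"
Trigrams = "hea", "eav", "avi", "vil", "ily"


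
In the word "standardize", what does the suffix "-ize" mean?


Suffix: -ize
Example: standardize (standard + -ize)
Meaning = to make


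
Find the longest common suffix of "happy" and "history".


Word 1: "happy"
Word 2: "history"
Comparing from end:
  Pos -1: 'y' == 'y'
  Pos -2: 'p' != 'r' (stop)
LCS = "y" (length 1)


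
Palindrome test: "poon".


Word: "poon"
Reversed: "noop"
Forward == Backward? poon != noop
Palindrome = No


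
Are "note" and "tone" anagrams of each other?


Word 1: "note" → sorted: enot
Word 2: "tone" → sorted: enot
Same letters? enot == enot
Anagram = Yes


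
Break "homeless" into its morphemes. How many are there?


Word: "homeless"
Morphemes: home / -less
Each morpheme carries meaning
= 2 morphemes


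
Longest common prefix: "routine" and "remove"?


Word 1: "routine"
Word 2: "remove"
Comparing from start:
  Pos 0: 'r' == 'r'
  Pos 1: 'o' != 'e' (stop)
LCP = "r" (length 1)


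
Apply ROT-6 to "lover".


Word: "lover"
Shift: 6
Each letter → (letter + shift) mod 26:
  'l' (11) + 6 = 17 → 'r'
  'o' (14) + 6 = 20 → 'u'
  'v' (21) + 6 = 1 → 'b'
  'e' (4) + 6 = 10 → 'k'
  'r' (17) + 6 = 23 → 'x'
Result = "rubkx"


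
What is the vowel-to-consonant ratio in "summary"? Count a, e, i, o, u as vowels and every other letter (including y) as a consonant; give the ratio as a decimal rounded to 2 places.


Word: "summary"
Vowels (a,e,i,o,u): 2
Consonants: 5
Ratio = 2/5
= 0.40


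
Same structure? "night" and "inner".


Pattern of "night": [0, 1, 2, 3, 4]
Pattern of "inner": [0, 1, 1, 2, 3]
Patterns do not match
Same pattern = No


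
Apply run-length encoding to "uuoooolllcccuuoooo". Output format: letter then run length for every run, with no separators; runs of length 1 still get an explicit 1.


String: "uuoooolllcccuuoooo"
Scanning for consecutive runs:
  'u' x 2
  'o' x 4
  'l' x 3
  'c' x 3
  'u' x 2
  'o' x 4
RLE = "u2o4l3c3u2o4"


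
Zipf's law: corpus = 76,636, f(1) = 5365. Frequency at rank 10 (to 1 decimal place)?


Zipf's law: f(r) = f(1) / r
f(1) = 5365
f(10) = 5365 / 10
= 536.5 occurrences


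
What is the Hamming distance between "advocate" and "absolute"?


Comparing character by character (same length = 8):
  Pos 0: 'a' vs 'a' =
  Pos 1: 'd' vs 'b' !=
  Pos 2: 'v' vs 's' !=
  Pos 3: 'o' vs 'o' =
  Pos 4: 'c' vs 'l' !=
  Pos 5: 'a' vs 'u' !=
  Pos 6: 't' vs 't' =
  Pos 7: 'e' vs 'e' =
Hamming distance = 4


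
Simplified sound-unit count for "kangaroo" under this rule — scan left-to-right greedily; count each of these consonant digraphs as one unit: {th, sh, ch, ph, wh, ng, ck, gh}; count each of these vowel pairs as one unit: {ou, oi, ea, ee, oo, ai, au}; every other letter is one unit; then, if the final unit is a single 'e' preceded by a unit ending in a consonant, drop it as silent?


Word: "kangaroo" (8 letters)
Left-to-right scan:
  [1] 'k' (letter)
  [2] 'a' (letter)
  [3] 'ng' (digraph)
  [4] 'a' (letter)
  [5] 'r' (letter)
  [6] 'oo' (vowel-pair)
Units from scan: 6
Sound units = 6 units


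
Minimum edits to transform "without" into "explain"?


Word 1: "without" (length 7)
Word 2: "explain" (length 7)
One optimal edit sequence (insert/delete/substitute each cost 1):
  1. substitute 'w' -> 'e'  (+1)
  2. substitute 'i' -> 'x'  (+1)
  3. substitute 't' -> 'p'  (+1)
  4. substitute 'h' -> 'l'  (+1)
  5. substitute 'o' -> 'a'  (+1)
  6. substitute 'u' -> 'i'  (+1)
  7. substitute 't' -> 'n'  (+1)
Total edit operations: 7
Edit distance = 7


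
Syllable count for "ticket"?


Word: "ticket"
Syllable breakdown: tick | et
Counting: 2 parts
= 2 syllables


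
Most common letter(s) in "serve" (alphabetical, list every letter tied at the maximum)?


Word: "serve"
Letter counts:
  'e': 2
  'r': 1
  's': 1
  'v': 1
Maximum count = 2
Most frequent = 'e' (2 times each)


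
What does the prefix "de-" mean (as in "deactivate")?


Prefix: de-
Example: deactivate (de- + activate)
Meaning = remove / reverse


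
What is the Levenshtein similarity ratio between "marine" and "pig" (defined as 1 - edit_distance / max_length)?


Word 1: "marine" (length 6)
Word 2: "pig" (length 3)
One optimal edit sequence:
  1. delete 'm'  (+1)
  2. delete 'a'  (+1)
  3. substitute 'r' -> 'p'  (+1)
  4. keep 'i'
  5. delete 'n'  (+1)
  6. substitute 'e' -> 'g'  (+1)
Edit distance = 5
Max length = max(6, 3) = 6
Similarity = 1 - 5/6
= 0.1667


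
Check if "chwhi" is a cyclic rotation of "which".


Word: "which", Candidate: "chwhi"
Method: check if candidate is substring of word+word
"whichwhich" contains "chwhi"? Yes
Is rotation = Yes


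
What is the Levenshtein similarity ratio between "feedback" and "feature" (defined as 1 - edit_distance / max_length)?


Word 1: "feedback" (length 8)
Word 2: "feature" (length 7)
One optimal edit sequence:
  1. keep 'f'
  2. delete 'e'  (+1)
  3. keep 'e'
  4. substitute 'd' -> 'a'  (+1)
  5. substitute 'b' -> 't'  (+1)
  6. substitute 'a' -> 'u'  (+1)
  7. substitute 'c' -> 'r'  (+1)
  8. substitute 'k' -> 'e'  (+1)
Edit distance = 6
Max length = max(8, 7) = 8
Similarity = 1 - 6/8
= 0.2500


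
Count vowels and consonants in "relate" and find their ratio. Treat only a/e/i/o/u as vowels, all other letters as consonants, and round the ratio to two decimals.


Word: "relate"
Vowels (a,e,i,o,u): 3
Consonants: 3
Ratio = 3/3
= 1.00


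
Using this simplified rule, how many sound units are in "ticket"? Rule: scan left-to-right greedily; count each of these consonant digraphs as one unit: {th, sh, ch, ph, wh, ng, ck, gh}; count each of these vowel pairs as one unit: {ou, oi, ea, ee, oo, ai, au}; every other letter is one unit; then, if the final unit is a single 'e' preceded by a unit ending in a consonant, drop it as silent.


Word: "ticket" (6 letters)
Left-to-right scan:
  [1] 't' (letter)
  [2] 'i' (letter)
  [3] 'ck' (digraph)
  [4] 'e' (letter)
  [5] 't' (letter)
Units from scan: 5
Sound units = 5 units


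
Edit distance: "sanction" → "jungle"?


Word 1: "sanction" (length 8)
Word 2: "jungle" (length 6)
One optimal edit sequence (insert/delete/substitute each cost 1):
  1. substitute 's' -> 'j'  (+1)
  2. substitute 'a' -> 'u'  (+1)
  3. keep 'n'
  4. delete 'c'  (+1)
  5. delete 't'  (+1)
  6. substitute 'i' -> 'g'  (+1)
  7. substitute 'o' -> 'l'  (+1)
  8. substitute 'n' -> 'e'  (+1)
Total edit operations: 7
Edit distance = 7


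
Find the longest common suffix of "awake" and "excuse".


Word 1: "awake"
Word 2: "excuse"
Comparing from end:
  Pos -1: 'e' == 'e'
  Pos -2: 'k' != 's' (stop)
LCS = "e" (length 1)


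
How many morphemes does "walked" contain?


Word: "walked"
Morphemes: walk + -ed
Each morpheme carries meaning
= 2 morphemes


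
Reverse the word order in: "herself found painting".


Original: "herself found painting"
Words (1..n): herself | found | painting
Reversed (n..1): painting | found | herself
Result = "painting found herself"


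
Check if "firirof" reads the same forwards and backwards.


Word: "firirof"
Reversed: "foririf"
Forward == Backward? firirof != foririf
Palindrome = No


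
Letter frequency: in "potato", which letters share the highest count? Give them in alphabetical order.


Word: "potato"
Letter counts:
  'a': 1
  'o': 2
  'p': 1
  't': 2
Maximum count = 2
Most frequent = 'o', 't' (2 times each)


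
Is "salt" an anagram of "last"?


Word 1: "last" → sorted: alst
Word 2: "salt" → sorted: alst
Same letters? alst == alst
Anagram = Yes


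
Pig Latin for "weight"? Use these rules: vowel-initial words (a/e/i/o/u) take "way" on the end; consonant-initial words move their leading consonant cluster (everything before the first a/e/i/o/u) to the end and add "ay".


Word: "weight"
Starts with consonant(s) → move to end, add 'ay'
Consonant cluster: "w"
Pig Latin = "eightway"


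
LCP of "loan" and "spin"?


Word 1: "loan"
Word 2: "spin"
Comparing from start:
  Pos 0: 'l' != 's' (stop)
LCP = "" (length 0)


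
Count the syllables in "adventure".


Word: "adventure"
Syllable breakdown: ad-ven-ture
Counting: 3 parts
= 3 syllables


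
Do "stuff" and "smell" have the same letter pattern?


Pattern of "stuff": [0, 1, 2, 3, 3]
Pattern of "smell": [0, 1, 2, 3, 3]
Patterns match
Same pattern = Yes


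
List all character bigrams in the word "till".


Word: "till" (length 4)
Number of bigrams = 4 - 2 + 1 = 3
  Position 0: "ti"
  Position 1: "il"
  Position 2: "ll"
Bigrams = "ti", "il", "ll"


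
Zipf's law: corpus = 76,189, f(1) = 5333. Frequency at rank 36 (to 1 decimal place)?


Zipf's law: f(r) = f(1) / r
f(1) = 5333
f(36) = 5333 / 36
= 148.1 occurrences


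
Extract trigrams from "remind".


Word: "remind" (length 6)
Number of trigrams = 6 - 3 + 1 = 4
  Position 0: "rem"
  Position 1: "emi"
  Position 2: "min"
  Position 3: "ind"
Trigrams = "rem", "emi", "min", "ind"


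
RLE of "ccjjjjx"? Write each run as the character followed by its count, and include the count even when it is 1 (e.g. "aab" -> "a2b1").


String: "ccjjjjx"
Scanning for consecutive runs:
  'c' x 2
  'j' x 4
  'x' x 1
RLE = "c2j4x1"


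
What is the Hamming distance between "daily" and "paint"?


Comparing character by character (same length = 5):
  Pos 0: 'd' vs 'p' !=
  Pos 1: 'a' vs 'a' =
  Pos 2: 'i' vs 'i' =
  Pos 3: 'l' vs 'n' !=
  Pos 4: 'y' vs 't' !=
Hamming distance = 3


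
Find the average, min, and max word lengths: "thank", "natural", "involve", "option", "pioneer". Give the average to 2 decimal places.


Lengths: "thank"=5, "natural"=7, "involve"=7, "option"=6, "pioneer"=7
Sum = 32, Count = 5
Average = 32/5 = 6.40
= avg=6.40, min=5, max=7


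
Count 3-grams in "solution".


Word: "solution" (length 8)
Number of 3-grams = length - 3 + 1 = 8 - 3 + 1
= 6


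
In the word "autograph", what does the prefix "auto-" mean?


Prefix: auto-
Example: autograph (auto- + graph)
Meaning = self


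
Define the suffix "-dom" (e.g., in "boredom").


Suffix: -dom
Example: boredom = bore + -dom
Meaning = state / realm


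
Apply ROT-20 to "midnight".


Word: "midnight"
Shift: 20
Each letter → (letter + shift) mod 26:
  'm' (12) + 20 = 6 → 'g'
  'i' (8) + 20 = 2 → 'c'
  'd' (3) + 20 = 23 → 'x'
  'n' (13) + 20 = 7 → 'h'
  'i' (8) + 20 = 2 → 'c'
  'g' (6) + 20 = 0 → 'a'
  'h' (7) + 20 = 1 → 'b'
  't' (19) + 20 = 13 → 'n'
Result = "gcxhcabn"


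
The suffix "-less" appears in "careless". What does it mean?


Suffix: -less
Example: careless = care + -less
Meaning = without


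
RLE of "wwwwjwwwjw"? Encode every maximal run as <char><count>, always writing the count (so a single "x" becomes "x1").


String: "wwwwjwwwjw"
Scanning for consecutive runs:
  'w' x 4
  'j' x 1
  'w' x 3
  'j' x 1
  'w' x 1
RLE = "w4j1w3j1w1"


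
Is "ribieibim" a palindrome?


Word: "ribieibim"
Reversed: "mibieibir"
Forward == Backward? ribieibim != mibieibir
Palindrome = No


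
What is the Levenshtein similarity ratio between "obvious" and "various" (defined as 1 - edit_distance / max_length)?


Word 1: "obvious" (length 7)
Word 2: "various" (length 7)
One optimal edit sequence:
  1. substitute 'o' -> 'v'  (+1)
  2. substitute 'b' -> 'a'  (+1)
  3. substitute 'v' -> 'r'  (+1)
  4. keep 'i'
  5. keep 'o'
  6. keep 'u'
  7. keep 's'
Edit distance = 3
Max length = max(7, 7) = 7
Similarity = 1 - 3/7
= 0.5714


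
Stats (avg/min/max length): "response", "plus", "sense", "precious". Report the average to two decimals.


Lengths: "response"=8, "plus"=4, "sense"=5, "precious"=8
Sum = 25, Count = 4
Average = 25/4 = 6.25
= avg=6.25, min=4, max=8


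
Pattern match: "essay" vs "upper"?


Pattern of "essay": [0, 1, 1, 2, 3]
Pattern of "upper": [0, 1, 1, 2, 3]
Patterns match
Same pattern = Yes


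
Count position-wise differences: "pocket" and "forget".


Comparing character by character (same length = 6):
  Pos 0: 'p' vs 'f' !=
  Pos 1: 'o' vs 'o' =
  Pos 2: 'c' vs 'r' !=
  Pos 3: 'k' vs 'g' !=
  Pos 4: 'e' vs 'e' =
  Pos 5: 't' vs 't' =
Hamming distance = 3


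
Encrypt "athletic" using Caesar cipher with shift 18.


Word: "athletic"
Shift: 18
Each letter → (letter + shift) mod 26:
  'a' (0) + 18 = 18 → 's'
  't' (19) + 18 = 11 → 'l'
  'h' (7) + 18 = 25 → 'z'
  'l' (11) + 18 = 3 → 'd'
  'e' (4) + 18 = 22 → 'w'
  't' (19) + 18 = 11 → 'l'
  'i' (8) + 18 = 0 → 'a'
  'c' (2) + 18 = 20 → 'u'
Result = "slzdwlau"


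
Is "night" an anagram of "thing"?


Word 1: "thing" → sorted: ghint
Word 2: "night" → sorted: ghint
Same letters? ghint == ghint
Anagram = Yes


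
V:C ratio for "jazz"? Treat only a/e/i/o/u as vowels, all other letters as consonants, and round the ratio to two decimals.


Word: "jazz"
Vowels (a,e,i,o,u): 1
Consonants: 3
Ratio = 1/3
= 0.33


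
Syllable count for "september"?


Word: "september"
Syllable breakdown: sep-tem-ber
Counting: 3 parts
= 3 syllables


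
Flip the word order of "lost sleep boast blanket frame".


Original: "lost sleep boast blanket frame"
Words (1..n): lost | sleep | boast | blanket | frame
Reversed (n..1): frame | blanket | boast | sleep | lost
Result = "frame blanket boast sleep lost"


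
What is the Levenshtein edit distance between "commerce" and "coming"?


Word 1: "commerce" (length 8)
Word 2: "coming" (length 6)
One optimal edit sequence (insert/delete/substitute each cost 1):
  1. keep 'c'
  2. keep 'o'
  3. delete 'm'  (+1)
  4. keep 'm'
  5. delete 'e'  (+1)
  6. substitute 'r' -> 'i'  (+1)
  7. substitute 'c' -> 'n'  (+1)
  8. substitute 'e' -> 'g'  (+1)
Total edit operations: 5
Edit distance = 5


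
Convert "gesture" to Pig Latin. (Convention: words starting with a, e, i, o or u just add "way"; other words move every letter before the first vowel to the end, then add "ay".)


Word: "gesture"
Starts with consonant(s) → move to end, add 'ay'
Consonant cluster: "g"
Pig Latin = "esturegay"


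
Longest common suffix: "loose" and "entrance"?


Word 1: "loose"
Word 2: "entrance"
Comparing from end:
  Pos -1: 'e' == 'e'
  Pos -2: 's' != 'c' (stop)
LCS = "e" (length 1)


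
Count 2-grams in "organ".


Word: "organ" (length 5)
Number of 2-grams = length - 2 + 1 = 5 - 2 + 1
= 4


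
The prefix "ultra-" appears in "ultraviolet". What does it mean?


Prefix: ultra-
Example: ultraviolet = ultra- + violet
Meaning = beyond


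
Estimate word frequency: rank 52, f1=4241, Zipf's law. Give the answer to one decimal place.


Zipf's law: f(r) = f(1) / r
f(1) = 4241
f(52) = 4241 / 52
= 81.6 occurrences


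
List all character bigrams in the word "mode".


Word: "mode" (length 4)
Number of bigrams = 4 - 2 + 1 = 3
  Position 0: "mo"
  Position 1: "od"
  Position 2: "de"
Bigrams = "mo", "od", "de"


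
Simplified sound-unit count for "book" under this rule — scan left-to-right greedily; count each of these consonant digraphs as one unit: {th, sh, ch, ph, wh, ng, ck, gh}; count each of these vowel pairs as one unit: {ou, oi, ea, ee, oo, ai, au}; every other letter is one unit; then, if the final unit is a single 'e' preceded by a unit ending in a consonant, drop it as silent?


Word: "book" (4 letters)
Left-to-right scan:
  1. 'b' (letter)
  2. 'oo' (vowel-pair)
  3. 'k' (letter)
Units from scan: 3
Sound units = 3 units


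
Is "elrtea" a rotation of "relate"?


Word: "relate", Candidate: "elrtea"
Method: check if candidate is substring of word+word
"relaterelate" contains "elrtea"? No
Is rotation = No


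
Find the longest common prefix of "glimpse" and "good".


Word 1: "glimpse"
Word 2: "good"
Comparing from start:
  Pos 0: 'g' == 'g'
  Pos 1: 'l' != 'o' (stop)
LCP = "g" (length 1)


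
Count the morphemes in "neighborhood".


Word: "neighborhood"
Morphemes: neighbor | -hood
Each morpheme carries meaning
= 2 morphemes


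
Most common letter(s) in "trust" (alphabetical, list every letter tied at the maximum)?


Word: "trust"
Letter counts:
  'r': 1
  's': 1
  't': 2
  'u': 1
Maximum count = 2
Most frequent = 't' (2 times each)


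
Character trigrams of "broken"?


Word: "broken" (length 6)
Number of trigrams = 6 - 3 + 1 = 4
  Position 0: "bro"
  Position 1: "rok"
  Position 2: "oke"
  Position 3: "ken"
Trigrams = "bro", "rok", "oke", "ken"


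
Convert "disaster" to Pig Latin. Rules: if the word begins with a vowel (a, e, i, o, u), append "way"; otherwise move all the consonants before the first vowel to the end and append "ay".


Word: "disaster"
Starts with consonant(s) → move to end, add 'ay'
Consonant cluster: "d"
Pig Latin = "isasterday"


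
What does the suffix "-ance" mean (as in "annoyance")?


Suffix: -ance
Example: annoyance = annoy + -ance
Meaning = state of


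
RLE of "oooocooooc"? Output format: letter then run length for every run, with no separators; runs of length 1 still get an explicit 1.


String: "oooocooooc"
Scanning for consecutive runs:
  'o' x 4
  'c' x 1
  'o' x 4
  'c' x 1
RLE = "o4c1o4c1"


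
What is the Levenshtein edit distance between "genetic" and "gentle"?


Word 1: "genetic" (length 7)
Word 2: "gentle" (length 6)
One optimal edit sequence (insert/delete/substitute each cost 1):
  1. keep 'g'
  2. keep 'e'
  3. keep 'n'
  4. delete 'e'  (+1)
  5. keep 't'
  6. substitute 'i' -> 'l'  (+1)
  7. substitute 'c' -> 'e'  (+1)
Total edit operations: 3
Edit distance = 3


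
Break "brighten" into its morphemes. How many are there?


Word: "brighten"
Morphemes: bright | -en
Each morpheme carries meaning
= 2 morphemes


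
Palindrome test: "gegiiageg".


Word: "gegiiageg"
Reversed: "gegaiigeg"
Forward == Backward? gegiiageg != gegaiigeg
Palindrome = No


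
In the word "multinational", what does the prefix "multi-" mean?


Prefix: multi-
Example: multinational (multi- + national)
Meaning = many


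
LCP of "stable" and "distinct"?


Word 1: "stable"
Word 2: "distinct"
Comparing from start:
  Pos 0: 's' != 'd' (stop)
LCP = "" (length 0)


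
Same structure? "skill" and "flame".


Pattern of "skill": [0, 1, 2, 3, 3]
Pattern of "flame": [0, 1, 2, 3, 4]
Patterns do not match
Same pattern = No


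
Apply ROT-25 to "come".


Word: "come"
Shift: 25
Each letter → (letter + shift) mod 26:
  'c' (2) + 25 = 1 → 'b'
  'o' (14) + 25 = 13 → 'n'
  'm' (12) + 25 = 11 → 'l'
  'e' (4) + 25 = 3 → 'd'
Result = "bnld"


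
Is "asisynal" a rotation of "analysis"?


Word: "analysis", Candidate: "asisynal"
Method: check if candidate is substring of word+word
"analysisanalysis" contains "asisynal"? No
Is rotation = No


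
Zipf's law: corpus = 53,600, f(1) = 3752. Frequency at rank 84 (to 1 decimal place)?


Zipf's law: f(r) = f(1) / r
f(1) = 3752
f(84) = 3752 / 84
= 44.7 occurrences


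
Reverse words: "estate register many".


Original: "estate register many"
Words (1..n): estate | register | many
Reversed (n..1): many | register | estate
Result = "many register estate"


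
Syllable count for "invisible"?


Word: "invisible"
Syllable breakdown: in | vis | i | ble
Counting: 4 parts
= 4 syllables


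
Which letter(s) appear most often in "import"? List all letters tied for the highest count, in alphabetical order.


Word: "import"
Letter counts:
  'i': 1
  'm': 1
  'o': 1
  'p': 1
  'r': 1
  't': 1
Maximum count = 1
Most frequent = 'i', 'm', 'o', 'p', 'r', 't' (1 time each)


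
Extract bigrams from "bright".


Word: "bright" (length 6)
Number of bigrams = 6 - 2 + 1 = 5
  Position 0: "br"
  Position 1: "ri"
  Position 2: "ig"
  Position 3: "gh"
  Position 4: "ht"
Bigrams = "br", "ri", "ig", "gh", "ht"


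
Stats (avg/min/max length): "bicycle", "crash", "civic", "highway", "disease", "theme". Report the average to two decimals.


Lengths: "bicycle"=7, "crash"=5, "civic"=5, "highway"=7, "disease"=7, "theme"=5
Sum = 36, Count = 6
Average = 36/6 = 6.00
= avg=6.00, min=5, max=7


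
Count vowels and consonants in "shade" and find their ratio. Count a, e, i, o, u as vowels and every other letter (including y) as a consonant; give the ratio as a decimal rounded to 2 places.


Word: "shade"
Vowels (a,e,i,o,u): 2
Consonants: 3
Ratio = 2/3
= 0.67


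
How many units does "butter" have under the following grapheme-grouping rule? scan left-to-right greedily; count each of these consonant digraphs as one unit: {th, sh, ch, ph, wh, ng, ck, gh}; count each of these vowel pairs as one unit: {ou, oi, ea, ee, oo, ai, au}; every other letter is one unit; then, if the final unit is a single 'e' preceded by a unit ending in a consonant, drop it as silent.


Word: "butter" (6 letters)
Left-to-right scan:
  (1) 'b' (letter)
  (2) 'u' (letter)
  (3) 't' (letter)
  (4) 't' (letter)
  (5) 'e' (letter)
  (6) 'r' (letter)
Units from scan: 6
Sound units = 6 units


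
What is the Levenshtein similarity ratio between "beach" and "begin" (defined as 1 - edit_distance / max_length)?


Word 1: "beach" (length 5)
Word 2: "begin" (length 5)
One optimal edit sequence:
  1. keep 'b'
  2. keep 'e'
  3. substitute 'a' -> 'g'  (+1)
  4. substitute 'c' -> 'i'  (+1)
  5. substitute 'h' -> 'n'  (+1)
Edit distance = 3
Max length = max(5, 5) = 5
Similarity = 1 - 3/5
= 0.4000


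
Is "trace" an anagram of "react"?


Word 1: "react" → sorted: acert
Word 2: "trace" → sorted: acert
Same letters? acert == acert
Anagram = Yes


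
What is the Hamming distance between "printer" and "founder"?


Comparing character by character (same length = 7):
  Pos 0: 'p' vs 'f' !=
  Pos 1: 'r' vs 'o' !=
  Pos 2: 'i' vs 'u' !=
  Pos 3: 'n' vs 'n' =
  Pos 4: 't' vs 'd' !=
  Pos 5: 'e' vs 'e' =
  Pos 6: 'r' vs 'r' =
Hamming distance = 4


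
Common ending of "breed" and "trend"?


Word 1: "breed"
Word 2: "trend"
Comparing from end:
  Pos -1: 'd' == 'd'
  Pos -2: 'e' != 'n' (stop)
LCS = "d" (length 1)


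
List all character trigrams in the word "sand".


Word: "sand" (length 4)
Number of trigrams = 4 - 3 + 1 = 2
  Position 0: "san"
  Position 1: "and"
Trigrams = "san", "and"


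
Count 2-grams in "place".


Word: "place" (length 5)
Number of 2-grams = length - 2 + 1 = 5 - 2 + 1
= 4


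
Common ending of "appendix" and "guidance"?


Word 1: "appendix"
Word 2: "guidance"
Comparing from end:
  Pos -1: 'x' != 'e' (stop)
LCS = "" (length 0)


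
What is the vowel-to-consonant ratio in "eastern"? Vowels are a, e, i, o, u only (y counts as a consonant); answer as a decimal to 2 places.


Word: "eastern"
Vowels (a,e,i,o,u): 3
Consonants: 4
Ratio = 3/4
= 0.75


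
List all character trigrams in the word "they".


Word: "they" (length 4)
Number of trigrams = 4 - 3 + 1 = 2
  Position 0: "the"
  Position 1: "hey"
Trigrams = "the", "hey"


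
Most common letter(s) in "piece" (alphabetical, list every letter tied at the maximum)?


Word: "piece"
Letter counts:
  'c': 1
  'e': 2
  'i': 1
  'p': 1
Maximum count = 2
Most frequent = 'e' (2 times each)


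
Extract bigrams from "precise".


Word: "precise" (length 7)
Number of bigrams = 7 - 2 + 1 = 6
  Position 0: "pr"
  Position 1: "re"
  Position 2: "ec"
  Position 3: "ci"
  Position 4: "is"
  Position 5: "se"
Bigrams = "pr", "re", "ec", "ci", "is", "se"


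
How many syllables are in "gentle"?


Word: "gentle"
Syllable breakdown: gen / tle
Counting: 2 parts
= 2 syllables


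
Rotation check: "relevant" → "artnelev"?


Word: "relevant", Candidate: "artnelev"
Method: check if candidate is substring of word+word
"relevantrelevant" contains "artnelev"? No
Is rotation = No


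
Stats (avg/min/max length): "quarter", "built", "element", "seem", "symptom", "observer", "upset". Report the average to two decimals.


Lengths: "quarter"=7, "built"=5, "element"=7, "seem"=4, "symptom"=7, "observer"=8, "upset"=5
Sum = 43, Count = 7
Average = 43/7 = 6.14
= avg=6.14, min=4, max=8


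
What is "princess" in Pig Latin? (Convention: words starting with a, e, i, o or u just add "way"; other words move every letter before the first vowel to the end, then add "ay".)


Word: "princess"
Starts with consonant(s) → move to end, add 'ay'
Consonant cluster: "pr"
Pig Latin = "incesspray"


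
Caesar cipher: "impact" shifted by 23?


Word: "impact"
Shift: 23
Each letter → (letter + shift) mod 26:
  'i' (8) + 23 = 5 → 'f'
  'm' (12) + 23 = 9 → 'j'
  'p' (15) + 23 = 12 → 'm'
  'a' (0) + 23 = 23 → 'x'
  'c' (2) + 23 = 25 → 'z'
  't' (19) + 23 = 16 → 'q'
Result = "fjmxzq"


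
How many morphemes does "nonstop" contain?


Word: "nonstop"
Morphemes: non- | stop
Each morpheme carries meaning
= 2 morphemes


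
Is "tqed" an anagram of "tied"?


Word 1: "tied" → sorted: deit
Word 2: "tqed" → sorted: deqt
Same letters? deit != deqt
Anagram = No


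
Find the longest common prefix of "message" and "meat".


Word 1: "message"
Word 2: "meat"
Comparing from start:
  Pos 0: 'm' == 'm'
  Pos 1: 'e' == 'e'
  Pos 2: 's' != 'a' (stop)
LCP = "me" (length 2)


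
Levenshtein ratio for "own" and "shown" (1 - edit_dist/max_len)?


Word 1: "own" (length 3)
Word 2: "shown" (length 5)
One optimal edit sequence:
  1. insert 's'  (+1)
  2. insert 'h'  (+1)
  3. keep 'o'
  4. keep 'w'
  5. keep 'n'
Edit distance = 2
Max length = max(3, 5) = 5
Similarity = 1 - 2/5
= 0.6000


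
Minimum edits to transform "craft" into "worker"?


Word 1: "craft" (length 5)
Word 2: "worker" (length 6)
One optimal edit sequence (insert/delete/substitute each cost 1):
  1. insert 'w'  (+1)
  2. substitute 'c' -> 'o'  (+1)
  3. keep 'r'
  4. substitute 'a' -> 'k'  (+1)
  5. substitute 'f' -> 'e'  (+1)
  6. substitute 't' -> 'r'  (+1)
Total edit operations: 5
Edit distance = 5


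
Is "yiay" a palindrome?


Word: "yiay"
Reversed: "yaiy"
Forward == Backward? yiay != yaiy
Palindrome = No


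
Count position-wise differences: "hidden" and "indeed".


Comparing character by character (same length = 6):
  Pos 0: 'h' vs 'i' !=
  Pos 1: 'i' vs 'n' !=
  Pos 2: 'd' vs 'd' =
  Pos 3: 'd' vs 'e' !=
  Pos 4: 'e' vs 'e' =
  Pos 5: 'n' vs 'd' !=
Hamming distance = 4


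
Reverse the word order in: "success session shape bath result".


Original: "success session shape bath result"
Words (1..n): success | session | shape | bath | result
Reversed (n..1): result | bath | shape | session | success
Result = "result bath shape session success"


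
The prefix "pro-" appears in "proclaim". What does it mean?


Prefix: pro-
Example: proclaim (pro- + claim)
Meaning = forward / in favor of


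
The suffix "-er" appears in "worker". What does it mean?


Suffix: -er
As in: worker -> work + -er
Meaning = one who / more


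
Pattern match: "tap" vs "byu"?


Pattern of "tap": [0, 1, 2]
Pattern of "byu": [0, 1, 2]
Patterns match
Same pattern = Yes


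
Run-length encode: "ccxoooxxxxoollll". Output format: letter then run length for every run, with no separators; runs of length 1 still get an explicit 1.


String: "ccxoooxxxxoollll"
Scanning for consecutive runs:
  'c' x 2
  'x' x 1
  'o' x 3
  'x' x 4
  'o' x 2
  'l' x 4
RLE = "c2x1o3x4o2l4"


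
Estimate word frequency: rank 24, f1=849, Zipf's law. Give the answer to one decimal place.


Zipf's law: f(r) = f(1) / r
f(1) = 849
f(24) = 849 / 24
= 35.4 occurrences


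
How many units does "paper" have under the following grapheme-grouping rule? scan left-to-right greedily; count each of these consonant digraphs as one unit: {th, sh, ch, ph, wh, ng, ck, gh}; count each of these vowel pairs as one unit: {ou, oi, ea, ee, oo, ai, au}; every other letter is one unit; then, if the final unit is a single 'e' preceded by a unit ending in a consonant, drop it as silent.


Word: "paper" (5 letters)
Left-to-right scan:
  [1] 'p' (letter)
  [2] 'a' (letter)
  [3] 'p' (letter)
  [4] 'e' (letter)
  [5] 'r' (letter)
Units from scan: 5
Sound units = 5 units


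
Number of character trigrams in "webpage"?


Word: "webpage" (length 7)
Number of 3-grams = length - 3 + 1 = 7 - 3 + 1
= 5


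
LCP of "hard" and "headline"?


Word 1: "hard"
Word 2: "headline"
Comparing from start:
  Pos 0: 'h' == 'h'
  Pos 1: 'a' != 'e' (stop)
LCP = "h" (length 1)


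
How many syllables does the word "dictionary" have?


Word: "dictionary"
Syllable breakdown: dic | tion | ar | y
Counting: 4 parts
= 4 syllables


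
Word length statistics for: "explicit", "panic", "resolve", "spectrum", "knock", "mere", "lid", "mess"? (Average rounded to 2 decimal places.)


Lengths: "explicit"=8, "panic"=5, "resolve"=7, "spectrum"=8, "knock"=5, "mere"=4, "lid"=3, "mess"=4
Sum = 44, Count = 8
Average = 44/8 = 5.50
= avg=5.50, min=3, max=8


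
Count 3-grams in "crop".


Word: "crop" (length 4)
Number of 3-grams = length - 3 + 1 = 4 - 3 + 1
= 2


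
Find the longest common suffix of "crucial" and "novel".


Word 1: "crucial"
Word 2: "novel"
Comparing from end:
  Pos -1: 'l' == 'l'
  Pos -2: 'a' != 'e' (stop)
LCS = "l" (length 1)


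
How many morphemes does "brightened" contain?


Word: "brightened"
Morphemes: bright / -en / -ed
Each morpheme carries meaning
= 3 morphemes


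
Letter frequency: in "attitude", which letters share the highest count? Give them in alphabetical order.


Word: "attitude"
Letter counts:
  'a': 1
  'd': 1
  'e': 1
  'i': 1
  't': 3
  'u': 1
Maximum count = 3
Most frequent = 't' (3 times each)


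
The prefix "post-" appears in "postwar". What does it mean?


Prefix: post-
Example: postwar = post- + war
Meaning = after


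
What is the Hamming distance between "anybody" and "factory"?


Comparing character by character (same length = 7):
  Pos 0: 'a' vs 'f' !=
  Pos 1: 'n' vs 'a' !=
  Pos 2: 'y' vs 'c' !=
  Pos 3: 'b' vs 't' !=
  Pos 4: 'o' vs 'o' =
  Pos 5: 'd' vs 'r' !=
  Pos 6: 'y' vs 'y' =
Hamming distance = 5


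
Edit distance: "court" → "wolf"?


Word 1: "court" (length 5)
Word 2: "wolf" (length 4)
One optimal edit sequence (insert/delete/substitute each cost 1):
  1. substitute 'c' -> 'w'  (+1)
  2. keep 'o'
  3. delete 'u'  (+1)
  4. substitute 'r' -> 'l'  (+1)
  5. substitute 't' -> 'f'  (+1)
Total edit operations: 4
Edit distance = 4


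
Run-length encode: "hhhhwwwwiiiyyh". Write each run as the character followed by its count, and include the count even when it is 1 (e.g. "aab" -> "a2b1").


String: "hhhhwwwwiiiyyh"
Scanning for consecutive runs:
  'h' x 4
  'w' x 4
  'i' x 3
  'y' x 2
  'h' x 1
RLE = "h4w4i3y2h1"


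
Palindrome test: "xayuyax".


Word: "xayuyax"
Reversed: "xayuyax"
Forward == Backward? xayuyax == xayuyax
Palindrome = Yes


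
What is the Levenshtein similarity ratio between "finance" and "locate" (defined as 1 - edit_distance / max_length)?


Word 1: "finance" (length 7)
Word 2: "locate" (length 6)
One optimal edit sequence:
  1. substitute 'f' -> 'l'  (+1)
  2. substitute 'i' -> 'o'  (+1)
  3. substitute 'n' -> 'c'  (+1)
  4. keep 'a'
  5. delete 'n'  (+1)
  6. substitute 'c' -> 't'  (+1)
  7. keep 'e'
Edit distance = 5
Max length = max(7, 6) = 7
Similarity = 1 - 5/7
= 0.2857


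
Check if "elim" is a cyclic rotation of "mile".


Word: "mile", Candidate: "elim"
Method: check if candidate is substring of word+word
"milemile" contains "elim"? No
Is rotation = No


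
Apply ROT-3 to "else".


Word: "else"
Shift: 3
Each letter → (letter + shift) mod 26:
  'e' (4) + 3 = 7 → 'h'
  'l' (11) + 3 = 14 → 'o'
  's' (18) + 3 = 21 → 'v'
  'e' (4) + 3 = 7 → 'h'
Result = "hovh"


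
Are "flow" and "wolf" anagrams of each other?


Word 1: "flow" → sorted: flow
Word 2: "wolf" → sorted: flow
Same letters? flow == flow
Anagram = Yes


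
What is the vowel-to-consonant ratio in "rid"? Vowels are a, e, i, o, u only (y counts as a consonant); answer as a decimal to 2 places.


Word: "rid"
Vowels (a,e,i,o,u): 1
Consonants: 2
Ratio = 1/2
= 0.50


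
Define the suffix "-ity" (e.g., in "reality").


Suffix: -ity
Example: reality (real + -ity)
Meaning = quality of


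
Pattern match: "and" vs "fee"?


Pattern of "and": [0, 1, 2]
Pattern of "fee": [0, 1, 1]
Patterns do not match
Same pattern = No


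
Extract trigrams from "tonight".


Word: "tonight" (length 7)
Number of trigrams = 7 - 3 + 1 = 5
  Position 0: "ton"
  Position 1: "oni"
  Position 2: "nig"
  Position 3: "igh"
  Position 4: "ght"
Trigrams = "ton", "oni", "nig", "igh", "ght"


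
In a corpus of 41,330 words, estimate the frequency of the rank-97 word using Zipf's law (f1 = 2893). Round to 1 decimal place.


Zipf's law: f(r) = f(1) / r
f(1) = 2893
f(97) = 2893 / 97
= 29.8 occurrences


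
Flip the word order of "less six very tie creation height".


Original: "less six very tie creation height"
Words (1..n): less | six | very | tie | creation | height
Reversed (n..1): height | creation | tie | very | six | less
Result = "height creation tie very six less"


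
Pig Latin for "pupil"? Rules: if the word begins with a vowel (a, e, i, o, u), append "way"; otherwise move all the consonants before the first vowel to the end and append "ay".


Word: "pupil"
Starts with consonant(s) → move to end, add 'ay'
Consonant cluster: "p"
Pig Latin = "upilpay"


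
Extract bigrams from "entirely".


Word: "entirely" (length 8)
Number of bigrams = 8 - 2 + 1 = 7
  Position 0: "en"
  Position 1: "nt"
  Position 2: "ti"
  Position 3: "ir"
  Position 4: "re"
  Position 5: "el"
  Position 6: "ly"
Bigrams = "en", "nt", "ti", "ir", "re", "el", "ly"


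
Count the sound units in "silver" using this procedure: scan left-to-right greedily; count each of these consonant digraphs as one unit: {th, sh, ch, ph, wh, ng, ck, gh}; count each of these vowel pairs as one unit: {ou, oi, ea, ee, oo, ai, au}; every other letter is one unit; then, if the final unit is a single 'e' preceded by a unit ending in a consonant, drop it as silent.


Word: "silver" (6 letters)
Left-to-right scan:
  [1] 's' (letter)
  [2] 'i' (letter)
  [3] 'l' (letter)
  [4] 'v' (letter)
  [5] 'e' (letter)
  [6] 'r' (letter)
Units from scan: 6
Sound units = 6 units


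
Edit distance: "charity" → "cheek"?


Word 1: "charity" (length 7)
Word 2: "cheek" (length 5)
One optimal edit sequence (insert/delete/substitute each cost 1):
  1. keep 'c'
  2. keep 'h'
  3. delete 'a'  (+1)
  4. delete 'r'  (+1)
  5. substitute 'i' -> 'e'  (+1)
  6. substitute 't' -> 'e'  (+1)
  7. substitute 'y' -> 'k'  (+1)
Total edit operations: 5
Edit distance = 5


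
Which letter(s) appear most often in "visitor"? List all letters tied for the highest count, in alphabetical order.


Word: "visitor"
Letter counts:
  'i': 2
  'o': 1
  'r': 1
  's': 1
  't': 1
  'v': 1
Maximum count = 2
Most frequent = 'i' (2 times each)


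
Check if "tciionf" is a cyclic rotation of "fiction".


Word: "fiction", Candidate: "tciionf"
Method: check if candidate is substring of word+word
"fictionfiction" contains "tciionf"? No
Is rotation = No


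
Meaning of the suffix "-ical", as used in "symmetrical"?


Suffix: -ical
As in: symmetrical -> symmetry + -ical, with a spelling change
Meaning = relating to


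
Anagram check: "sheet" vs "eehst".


Word 1: "sheet" → sorted: eehst
Word 2: "eehst" → sorted: eehst
Same letters? eehst == eehst
Anagram = Yes


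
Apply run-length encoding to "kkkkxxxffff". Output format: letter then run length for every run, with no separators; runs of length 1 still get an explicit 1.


String: "kkkkxxxffff"
Scanning for consecutive runs:
  'k' x 4
  'x' x 3
  'f' x 4
RLE = "k4x3f4"


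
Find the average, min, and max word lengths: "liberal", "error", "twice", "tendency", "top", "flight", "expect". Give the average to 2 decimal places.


Lengths: "liberal"=7, "error"=5, "twice"=5, "tendency"=8, "top"=3, "flight"=6, "expect"=6
Sum = 40, Count = 7
Average = 40/7 = 5.71
= avg=5.71, min=3, max=8


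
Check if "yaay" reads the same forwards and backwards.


Word: "yaay"
Reversed: "yaay"
Forward == Backward? yaay == yaay
Palindrome = Yes


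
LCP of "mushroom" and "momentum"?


Word 1: "mushroom"
Word 2: "momentum"
Comparing from start:
  Pos 0: 'm' == 'm'
  Pos 1: 'u' != 'o' (stop)
LCP = "m" (length 1)


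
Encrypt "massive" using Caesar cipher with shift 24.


Word: "massive"
Shift: 24
Each letter → (letter + shift) mod 26:
  'm' (12) + 24 = 10 → 'k'
  'a' (0) + 24 = 24 → 'y'
  's' (18) + 24 = 16 → 'q'
  's' (18) + 24 = 16 → 'q'
  'i' (8) + 24 = 6 → 'g'
  'v' (21) + 24 = 19 → 't'
  'e' (4) + 24 = 2 → 'c'
Result = "kyqqgtc"


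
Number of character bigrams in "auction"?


Word: "auction" (length 7)
Number of 2-grams = length - 2 + 1 = 7 - 2 + 1
= 6


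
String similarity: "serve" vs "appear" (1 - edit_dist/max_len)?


Word 1: "serve" (length 5)
Word 2: "appear" (length 6)
One optimal edit sequence:
  1. insert 'a'  (+1)
  2. substitute 's' -> 'p'  (+1)
  3. substitute 'e' -> 'p'  (+1)
  4. substitute 'r' -> 'e'  (+1)
  5. substitute 'v' -> 'a'  (+1)
  6. substitute 'e' -> 'r'  (+1)
Edit distance = 6
Max length = max(5, 6) = 6
Similarity = 1 - 6/6
= 0.0000


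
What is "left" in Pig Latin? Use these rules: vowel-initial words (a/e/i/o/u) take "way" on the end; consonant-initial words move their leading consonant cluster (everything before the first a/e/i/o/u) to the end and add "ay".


Word: "left"
Starts with consonant(s) → move to end, add 'ay'
Consonant cluster: "l"
Pig Latin = "eftlay"


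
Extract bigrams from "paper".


Word: "paper" (length 5)
Number of bigrams = 5 - 2 + 1 = 4
  Position 0: "pa"
  Position 1: "ap"
  Position 2: "pe"
  Position 3: "er"
Bigrams = "pa", "ap", "pe", "er"


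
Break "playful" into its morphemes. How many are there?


Word: "playful"
Morphemes: play | -ful
Each morpheme carries meaning
= 2 morphemes


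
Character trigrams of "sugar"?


Word: "sugar" (length 5)
Number of trigrams = 5 - 3 + 1 = 3
  Position 0: "sug"
  Position 1: "uga"
  Position 2: "gar"
Trigrams = "sug", "uga", "gar"


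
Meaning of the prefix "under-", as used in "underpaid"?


Prefix: under-
Example: underpaid = under- + paid
Meaning = insufficient


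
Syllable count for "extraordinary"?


Word: "extraordinary"
Syllable breakdown: ex / traor / di / nar / y
Counting: 5 parts
= 5 syllables


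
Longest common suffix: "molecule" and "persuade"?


Word 1: "molecule"
Word 2: "persuade"
Comparing from end:
  Pos -1: 'e' == 'e'
  Pos -2: 'l' != 'd' (stop)
LCS = "e" (length 1)


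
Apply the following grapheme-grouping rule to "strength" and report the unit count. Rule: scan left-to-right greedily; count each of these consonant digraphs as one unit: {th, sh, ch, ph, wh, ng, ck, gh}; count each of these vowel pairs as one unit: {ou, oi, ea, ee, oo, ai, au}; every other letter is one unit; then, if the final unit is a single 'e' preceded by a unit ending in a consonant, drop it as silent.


Word: "strength" (8 letters)
Left-to-right scan:
  [1] 's' (letter)
  [2] 't' (letter)
  [3] 'r' (letter)
  [4] 'e' (letter)
  [5] 'ng' (digraph)
  [6] 'th' (digraph)
Units from scan: 6
Sound units = 6 units
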